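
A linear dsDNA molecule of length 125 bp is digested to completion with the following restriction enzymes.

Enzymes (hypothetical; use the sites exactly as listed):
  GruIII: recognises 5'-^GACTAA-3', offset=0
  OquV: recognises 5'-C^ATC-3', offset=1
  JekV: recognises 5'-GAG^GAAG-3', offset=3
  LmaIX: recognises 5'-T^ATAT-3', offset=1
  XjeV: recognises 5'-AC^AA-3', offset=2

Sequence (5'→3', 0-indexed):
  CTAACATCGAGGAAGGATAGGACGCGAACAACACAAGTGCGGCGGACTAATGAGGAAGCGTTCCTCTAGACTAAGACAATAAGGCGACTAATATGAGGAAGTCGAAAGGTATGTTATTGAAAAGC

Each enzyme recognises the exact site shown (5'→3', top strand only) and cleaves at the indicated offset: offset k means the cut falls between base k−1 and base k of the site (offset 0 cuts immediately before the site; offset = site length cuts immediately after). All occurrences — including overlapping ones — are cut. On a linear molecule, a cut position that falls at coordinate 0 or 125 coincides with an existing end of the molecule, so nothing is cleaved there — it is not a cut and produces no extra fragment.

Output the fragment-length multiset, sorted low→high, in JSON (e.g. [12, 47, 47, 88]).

Per-enzyme occurrences:
  GruIII (GACTAA, off=0): starts [44, 68, 85] → cuts [44, 68, 85]
  OquV (CATC, off=1): starts [4] → cuts [5]
  JekV (GAGGAAG, off=3): starts [8, 51, 94] → cuts [11, 54, 97]
  LmaIX (TATAT, off=1): no sites
  XjeV (ACAA, off=2): starts [27, 32, 75] → cuts [29, 34, 77]

All cut coordinates (distinct, sorted): [5, 11, 29, 34, 44, 54, 68, 77, 85, 97]

Fragments:
  [0,5): 5 bp
  [5,11): 6 bp
  [11,29): 18 bp
  [29,34): 5 bp
  [34,44): 10 bp
  [44,54): 10 bp
  [54,68): 14 bp
  [68,77): 9 bp
  [77,85): 8 bp
  [85,97): 12 bp
  [97,125): 28 bp

[5,5,6,8,9,10,10,12,14,18,28]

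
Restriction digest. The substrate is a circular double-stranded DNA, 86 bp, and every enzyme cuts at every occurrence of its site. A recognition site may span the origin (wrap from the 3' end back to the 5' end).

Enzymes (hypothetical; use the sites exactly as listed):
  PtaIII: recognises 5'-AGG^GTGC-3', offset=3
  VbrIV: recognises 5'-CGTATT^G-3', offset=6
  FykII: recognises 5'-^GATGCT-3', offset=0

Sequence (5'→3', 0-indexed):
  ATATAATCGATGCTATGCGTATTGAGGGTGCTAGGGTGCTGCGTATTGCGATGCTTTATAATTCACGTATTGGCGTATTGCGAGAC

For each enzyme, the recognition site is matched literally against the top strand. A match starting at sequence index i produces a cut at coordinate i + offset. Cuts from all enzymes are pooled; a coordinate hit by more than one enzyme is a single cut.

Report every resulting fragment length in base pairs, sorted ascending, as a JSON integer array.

[2,4,8,8,12,15,15,22]

Site scan:
  PtaIII (AGGGTGC, off=3): starts [24, 32] → cuts [27, 35]
  VbrIV (CGTATTG, off=6): starts [17, 41, 65, 73] → cuts [23, 47, 71, 79]
  FykII (GATGCT, off=0): starts [8, 49] → cuts [8, 49]

Pooled cuts: [8, 23, 27, 35, 47, 49, 71, 79]

Fragment lengths:
  8→23: 15 bp
  23→27: 4 bp
  27→35: 8 bp
  35→47: 12 bp
  47→49: 2 bp
  49→71: 22 bp
  71→79: 8 bp
  79→8 (wrap): 86-79+8 = 15 bp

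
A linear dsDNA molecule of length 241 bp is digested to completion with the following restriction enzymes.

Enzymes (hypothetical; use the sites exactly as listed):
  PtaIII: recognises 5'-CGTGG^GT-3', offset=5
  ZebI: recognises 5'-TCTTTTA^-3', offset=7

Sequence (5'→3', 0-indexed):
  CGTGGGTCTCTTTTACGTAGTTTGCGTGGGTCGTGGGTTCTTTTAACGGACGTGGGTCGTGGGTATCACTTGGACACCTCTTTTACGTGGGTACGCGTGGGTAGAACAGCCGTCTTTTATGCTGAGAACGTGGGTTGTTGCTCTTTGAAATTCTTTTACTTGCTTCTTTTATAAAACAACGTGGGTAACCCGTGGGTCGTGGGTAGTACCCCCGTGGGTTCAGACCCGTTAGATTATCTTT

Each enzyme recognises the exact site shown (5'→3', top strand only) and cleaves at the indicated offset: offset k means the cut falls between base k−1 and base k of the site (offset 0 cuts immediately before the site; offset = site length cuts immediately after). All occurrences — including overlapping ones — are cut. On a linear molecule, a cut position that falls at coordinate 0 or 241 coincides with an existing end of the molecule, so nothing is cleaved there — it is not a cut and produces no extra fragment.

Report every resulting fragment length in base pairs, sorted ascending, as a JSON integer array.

[5,5,7,7,7,9,10,10,10,11,13,13,14,14,15,19,23,24,25]

Per-enzyme occurrences:
  PtaIII (CGTGGGT, off=5): starts [0, 24, 31, 50, 57, 85, 95, 128, 179, 190, 197, 212] → cuts [5, 29, 36, 55, 62, 90, 100, 133, 184, 195, 202, 217]
  ZebI (TCTTTTA, off=7): starts [8, 38, 78, 112, 151, 164] → cuts [15, 45, 85, 119, 158, 171]

All cut coordinates (distinct, sorted): [5, 15, 29, 36, 45, 55, 62, 85, 90, 100, 119, 133, 158, 171, 184, 195, 202, 217]

Fragments:
  [0,5): 5 bp
  [5,15): 10 bp
  [15,29): 14 bp
  [29,36): 7 bp
  [36,45): 9 bp
  [45,55): 10 bp
  [55,62): 7 bp
  [62,85): 23 bp
  [85,90): 5 bp
  [90,100): 10 bp
  [100,119): 19 bp
  [119,133): 14 bp
  [133,158): 25 bp
  [158,171): 13 bp
  [171,184): 13 bp
  [184,195): 11 bp
  [195,202): 7 bp
  [202,217): 15 bp
  [217,241): 24 bp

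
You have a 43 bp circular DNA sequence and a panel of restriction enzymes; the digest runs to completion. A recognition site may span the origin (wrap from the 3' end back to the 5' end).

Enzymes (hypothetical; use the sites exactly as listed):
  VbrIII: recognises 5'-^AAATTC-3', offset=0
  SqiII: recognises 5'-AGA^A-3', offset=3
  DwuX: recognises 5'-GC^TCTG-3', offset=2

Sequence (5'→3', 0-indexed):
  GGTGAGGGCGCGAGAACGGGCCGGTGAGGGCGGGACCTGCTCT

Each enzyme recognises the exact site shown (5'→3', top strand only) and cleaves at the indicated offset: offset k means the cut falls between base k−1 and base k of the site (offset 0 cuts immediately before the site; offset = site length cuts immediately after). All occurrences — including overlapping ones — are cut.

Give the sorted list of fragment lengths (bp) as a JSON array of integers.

[18,25]

Per-enzyme occurrences:
  VbrIII (AAATTC, off=0): no sites
  SqiII AGAA/3: at [12] ⇒ [15]
  DwuX GCTCTG/2: at [38] ⇒ [40]

All cut coordinates (distinct, sorted): [15, 40]

Fragments:
  15→40: 25 bp
  40→15 (wrap): 43-40+15 = 18 bp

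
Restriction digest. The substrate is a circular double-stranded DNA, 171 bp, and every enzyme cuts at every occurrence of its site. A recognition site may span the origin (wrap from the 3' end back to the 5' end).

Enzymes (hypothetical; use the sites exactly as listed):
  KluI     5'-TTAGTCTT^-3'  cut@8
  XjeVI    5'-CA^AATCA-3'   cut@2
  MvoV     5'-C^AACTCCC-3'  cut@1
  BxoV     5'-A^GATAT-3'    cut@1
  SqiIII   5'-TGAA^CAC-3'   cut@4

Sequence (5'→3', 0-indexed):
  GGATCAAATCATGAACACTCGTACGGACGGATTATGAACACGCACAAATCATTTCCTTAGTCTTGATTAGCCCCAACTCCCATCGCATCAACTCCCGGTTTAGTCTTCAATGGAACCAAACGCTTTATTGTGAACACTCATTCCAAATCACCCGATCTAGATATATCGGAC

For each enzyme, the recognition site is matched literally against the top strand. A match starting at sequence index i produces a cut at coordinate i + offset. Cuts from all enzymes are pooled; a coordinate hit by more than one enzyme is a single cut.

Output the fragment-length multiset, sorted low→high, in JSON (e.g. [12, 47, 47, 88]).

[8,9,10,11,14,15,18,18,18,23,27]

Scan for sites:
  KluI (TTAGTCTT, off=8): starts [56, 99] → cuts [64, 107]
  XjeVI (CAAATCA, off=2): starts [4, 44, 143] → cuts [6, 46, 145]
  MvoV (CAACTCCC, off=1): starts [73, 88] → cuts [74, 89]
  BxoV (AGATAT, off=1): starts [158] → cuts [159]
  SqiIII (TGAACAC, off=4): starts [11, 34, 130] → cuts [15, 38, 134]

Pooled cuts: [6, 15, 38, 46, 64, 74, 89, 107, 134, 145, 159]

Fragments:
  6→15: 9 bp
  15→38: 23 bp
  38→46: 8 bp
  46→64: 18 bp
  64→74: 10 bp
  74→89: 15 bp
  89→107: 18 bp
  107→134: 27 bp
  134→145: 11 bp
  145→159: 14 bp
  159→6 (wrap): 171-159+6 = 18 bp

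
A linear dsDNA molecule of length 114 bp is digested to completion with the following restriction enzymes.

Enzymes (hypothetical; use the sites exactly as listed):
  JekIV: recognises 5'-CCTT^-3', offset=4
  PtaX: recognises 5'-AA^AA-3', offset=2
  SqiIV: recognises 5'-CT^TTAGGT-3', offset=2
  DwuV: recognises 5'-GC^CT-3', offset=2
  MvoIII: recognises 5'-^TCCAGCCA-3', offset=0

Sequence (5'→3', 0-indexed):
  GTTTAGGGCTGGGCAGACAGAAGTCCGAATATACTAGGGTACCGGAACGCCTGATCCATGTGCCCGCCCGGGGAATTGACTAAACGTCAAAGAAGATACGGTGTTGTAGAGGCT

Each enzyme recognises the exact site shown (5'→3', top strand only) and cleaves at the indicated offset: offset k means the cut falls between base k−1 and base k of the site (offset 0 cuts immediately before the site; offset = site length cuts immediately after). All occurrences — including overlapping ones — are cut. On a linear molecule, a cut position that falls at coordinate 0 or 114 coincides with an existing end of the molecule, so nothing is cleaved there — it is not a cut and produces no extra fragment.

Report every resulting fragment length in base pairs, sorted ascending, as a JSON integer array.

Site scan:
  JekIV (CCTT, off=4): no sites
  PtaX (AAAA, off=2): no sites
  SqiIV (CTTTAGGT, off=2): no sites
  DwuV GCCT/2: at [48] ⇒ [50]
  MvoIII (TCCAGCCA, off=0): no sites

Pooled cuts: [50]

Fragment lengths:
  [0,50): 50 bp
  [50,114): 64 bp

[50,64]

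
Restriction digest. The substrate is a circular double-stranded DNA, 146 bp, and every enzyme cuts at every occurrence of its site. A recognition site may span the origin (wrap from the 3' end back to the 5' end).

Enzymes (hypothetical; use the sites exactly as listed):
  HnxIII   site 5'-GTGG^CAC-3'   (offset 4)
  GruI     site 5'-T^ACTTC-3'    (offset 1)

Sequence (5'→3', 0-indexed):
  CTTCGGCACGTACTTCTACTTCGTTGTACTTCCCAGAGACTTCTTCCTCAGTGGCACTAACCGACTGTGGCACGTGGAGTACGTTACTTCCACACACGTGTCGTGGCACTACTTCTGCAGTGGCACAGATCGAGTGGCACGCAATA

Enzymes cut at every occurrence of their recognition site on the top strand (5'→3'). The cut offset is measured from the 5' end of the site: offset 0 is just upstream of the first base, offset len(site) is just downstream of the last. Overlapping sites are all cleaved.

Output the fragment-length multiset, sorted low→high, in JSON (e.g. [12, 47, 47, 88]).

Scan for sites:
  HnxIII GTGGCAC/4: at [50, 66, 102, 119, 133] ⇒ [54, 70, 106, 123, 137]
  GruI TACTTC/1: at [10, 16, 26, 84, 109, 144] ⇒ [11, 17, 27, 85, 110, 145]

All cut coordinates (distinct, sorted): [11, 17, 27, 54, 70, 85, 106, 110, 123, 137, 145]

Fragment lengths:
  11→17: 6 bp
  17→27: 10 bp
  27→54: 27 bp
  54→70: 16 bp
  70→85: 15 bp
  85→106: 21 bp
  106→110: 4 bp
  110→123: 13 bp
  123→137: 14 bp
  137→145: 8 bp
  145→11 (wrap): 146-145+11 = 12 bp

[4,6,8,10,12,13,14,15,16,21,27]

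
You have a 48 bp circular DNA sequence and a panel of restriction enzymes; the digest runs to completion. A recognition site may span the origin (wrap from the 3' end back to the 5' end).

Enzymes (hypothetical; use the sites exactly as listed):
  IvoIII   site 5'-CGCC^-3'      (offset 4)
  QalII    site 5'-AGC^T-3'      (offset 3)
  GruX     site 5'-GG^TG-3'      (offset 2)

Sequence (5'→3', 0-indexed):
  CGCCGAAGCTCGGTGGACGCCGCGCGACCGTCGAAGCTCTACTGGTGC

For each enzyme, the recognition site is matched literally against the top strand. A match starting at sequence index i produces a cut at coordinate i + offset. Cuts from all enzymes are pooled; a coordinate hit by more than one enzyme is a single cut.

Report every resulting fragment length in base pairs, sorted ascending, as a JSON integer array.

Per-enzyme occurrences:
  IvoIII CGCC/4: at [0, 17] ⇒ [4, 21]
  QalII AGCT/3: at [6, 34] ⇒ [9, 37]
  GruX GGTG/2: at [11, 43] ⇒ [13, 45]

Pooled cuts: [4, 9, 13, 21, 37, 45]

Fragments:
  4→9: 5 bp
  9→13: 4 bp
  13→21: 8 bp
  21→37: 16 bp
  37→45: 8 bp
  45→4 (wrap): 48-45+4 = 7 bp

[4,5,7,8,8,16]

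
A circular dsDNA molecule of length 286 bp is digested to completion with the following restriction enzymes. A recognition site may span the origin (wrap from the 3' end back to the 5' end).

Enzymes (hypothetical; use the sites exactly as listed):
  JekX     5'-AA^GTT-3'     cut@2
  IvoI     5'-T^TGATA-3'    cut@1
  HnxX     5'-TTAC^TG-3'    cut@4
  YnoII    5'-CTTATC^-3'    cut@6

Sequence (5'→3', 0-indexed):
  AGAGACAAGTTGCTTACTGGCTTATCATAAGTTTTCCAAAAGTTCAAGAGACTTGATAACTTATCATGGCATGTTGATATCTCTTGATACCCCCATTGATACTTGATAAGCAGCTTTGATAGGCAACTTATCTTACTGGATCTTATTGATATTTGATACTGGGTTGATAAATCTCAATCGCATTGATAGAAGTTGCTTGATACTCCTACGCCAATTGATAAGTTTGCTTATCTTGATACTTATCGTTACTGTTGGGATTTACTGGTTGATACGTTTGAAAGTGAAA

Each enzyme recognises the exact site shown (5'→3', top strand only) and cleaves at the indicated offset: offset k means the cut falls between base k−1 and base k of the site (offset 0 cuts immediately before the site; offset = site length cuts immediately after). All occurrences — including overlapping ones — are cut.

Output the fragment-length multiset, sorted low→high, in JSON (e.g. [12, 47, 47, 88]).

Per-enzyme occurrences:
  JekX AAGTT/2: at [6, 28, 39, 189, 219] ⇒ [8, 30, 41, 191, 221]
  IvoI TTGATA/1: at [52, 73, 83, 95, 102, 115, 145, 152, 163, 182, 196, 214, 232, 265] ⇒ [53, 74, 84, 96, 103, 116, 146, 153, 164, 183, 197, 215, 233, 266]
  HnxX TTACTG/4: at [13, 132, 245, 258] ⇒ [17, 136, 249, 262]
  YnoII CTTATC/6: at [20, 59, 126, 226, 238] ⇒ [26, 65, 132, 232, 244]

Pooled cuts: [8, 17, 26, 30, 41, 53, 65, 74, 84, 96, 103, 116, 132, 136, 146, 153, 164, 183, 191, 197, 215, 221, 232, 233, 244, 249, 262, 266]

Fragments:
  8→17: 9 bp
  17→26: 9 bp
  26→30: 4 bp
  30→41: 11 bp
  41→53: 12 bp
  53→65: 12 bp
  65→74: 9 bp
  74→84: 10 bp
  84→96: 12 bp
  96→103: 7 bp
  103→116: 13 bp
  116→132: 16 bp
  132→136: 4 bp
  136→146: 10 bp
  146→153: 7 bp
  153→164: 11 bp
  164→183: 19 bp
  183→191: 8 bp
  191→197: 6 bp
  197→215: 18 bp
  215→221: 6 bp
  221→232: 11 bp
  232→233: 1 bp
  233→244: 11 bp
  244→249: 5 bp
  249→262: 13 bp
  262→266: 4 bp
  266→8 (wrap): 286-266+8 = 28 bp

[1,4,4,4,5,6,6,7,7,8,9,9,9,10,10,11,11,11,11,12,12,12,13,13,16,18,19,28]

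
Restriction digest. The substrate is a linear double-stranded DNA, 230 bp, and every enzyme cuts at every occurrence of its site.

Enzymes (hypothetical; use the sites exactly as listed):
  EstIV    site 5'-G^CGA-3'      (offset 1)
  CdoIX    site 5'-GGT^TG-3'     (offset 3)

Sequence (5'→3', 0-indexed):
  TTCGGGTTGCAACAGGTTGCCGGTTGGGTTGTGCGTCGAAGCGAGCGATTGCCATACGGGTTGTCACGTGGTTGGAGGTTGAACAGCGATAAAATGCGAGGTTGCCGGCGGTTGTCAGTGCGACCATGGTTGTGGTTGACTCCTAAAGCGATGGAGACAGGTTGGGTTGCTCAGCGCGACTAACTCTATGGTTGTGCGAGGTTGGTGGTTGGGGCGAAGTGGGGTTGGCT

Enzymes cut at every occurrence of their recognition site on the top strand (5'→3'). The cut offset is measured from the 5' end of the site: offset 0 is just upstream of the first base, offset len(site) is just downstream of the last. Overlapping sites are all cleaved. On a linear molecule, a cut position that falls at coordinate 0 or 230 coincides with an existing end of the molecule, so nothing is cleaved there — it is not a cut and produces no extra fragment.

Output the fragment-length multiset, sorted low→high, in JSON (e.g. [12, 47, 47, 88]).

[4,4,5,5,5,5,6,6,6,7,7,7,7,7,8,9,10,10,10,10,11,11,12,12,14,16,16]

Scan for sites:
  EstIV GCGA/1: at [40, 44, 85, 95, 119, 147, 175, 195, 213] ⇒ [41, 45, 86, 96, 120, 148, 176, 196, 214]
  CdoIX GGTTG/3: at [4, 14, 21, 26, 58, 69, 76, 99, 109, 127, 133, 159, 164, 189, 199, 206, 222] ⇒ [7, 17, 24, 29, 61, 72, 79, 102, 112, 130, 136, 162, 167, 192, 202, 209, 225]

All cut coordinates (distinct, sorted): [7, 17, 24, 29, 41, 45, 61, 72, 79, 86, 96, 102, 112, 120, 130, 136, 148, 162, 167, 176, 192, 196, 202, 209, 214, 225]

Fragment lengths:
  [0,7): 7 bp
  [7,17): 10 bp
  [17,24): 7 bp
  [24,29): 5 bp
  [29,41): 12 bp
  [41,45): 4 bp
  [45,61): 16 bp
  [61,72): 11 bp
  [72,79): 7 bp
  [79,86): 7 bp
  [86,96): 10 bp
  [96,102): 6 bp
  [102,112): 10 bp
  [112,120): 8 bp
  [120,130): 10 bp
  [130,136): 6 bp
  [136,148): 12 bp
  [148,162): 14 bp
  [162,167): 5 bp
  [167,176): 9 bp
  [176,192): 16 bp
  [192,196): 4 bp
  [196,202): 6 bp
  [202,209): 7 bp
  [209,214): 5 bp
  [214,225): 11 bp
  [225,230): 5 bp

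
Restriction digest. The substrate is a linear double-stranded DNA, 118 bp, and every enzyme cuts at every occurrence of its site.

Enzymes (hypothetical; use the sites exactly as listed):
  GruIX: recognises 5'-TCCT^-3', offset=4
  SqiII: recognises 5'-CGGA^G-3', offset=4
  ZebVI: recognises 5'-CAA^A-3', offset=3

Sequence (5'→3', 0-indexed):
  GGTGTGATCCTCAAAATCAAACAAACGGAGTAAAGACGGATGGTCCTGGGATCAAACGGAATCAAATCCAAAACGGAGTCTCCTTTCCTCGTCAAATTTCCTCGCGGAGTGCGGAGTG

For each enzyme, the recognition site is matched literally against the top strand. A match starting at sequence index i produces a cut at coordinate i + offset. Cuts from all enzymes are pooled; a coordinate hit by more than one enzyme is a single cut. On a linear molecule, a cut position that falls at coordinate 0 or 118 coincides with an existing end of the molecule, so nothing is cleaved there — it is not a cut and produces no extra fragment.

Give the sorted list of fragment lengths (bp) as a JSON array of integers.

[3,3,4,5,5,6,6,6,6,6,7,7,7,8,10,11,18]

Site scan:
  GruIX TCCT/4: at [7, 43, 80, 85, 98] ⇒ [11, 47, 84, 89, 102]
  SqiII CGGAG/4: at [25, 73, 104, 111] ⇒ [29, 77, 108, 115]
  ZebVI CAAA/3: at [11, 17, 21, 52, 62, 68, 92] ⇒ [14, 20, 24, 55, 65, 71, 95]

All cut coordinates (distinct, sorted): [11, 14, 20, 24, 29, 47, 55, 65, 71, 77, 84, 89, 95, 102, 108, 115]

Fragment lengths:
  [0,11): 11 bp
  [11,14): 3 bp
  [14,20): 6 bp
  [20,24): 4 bp
  [24,29): 5 bp
  [29,47): 18 bp
  [47,55): 8 bp
  [55,65): 10 bp
  [65,71): 6 bp
  [71,77): 6 bp
  [77,84): 7 bp
  [84,89): 5 bp
  [89,95): 6 bp
  [95,102): 7 bp
  [102,108): 6 bp
  [108,115): 7 bp
  [115,118): 3 bp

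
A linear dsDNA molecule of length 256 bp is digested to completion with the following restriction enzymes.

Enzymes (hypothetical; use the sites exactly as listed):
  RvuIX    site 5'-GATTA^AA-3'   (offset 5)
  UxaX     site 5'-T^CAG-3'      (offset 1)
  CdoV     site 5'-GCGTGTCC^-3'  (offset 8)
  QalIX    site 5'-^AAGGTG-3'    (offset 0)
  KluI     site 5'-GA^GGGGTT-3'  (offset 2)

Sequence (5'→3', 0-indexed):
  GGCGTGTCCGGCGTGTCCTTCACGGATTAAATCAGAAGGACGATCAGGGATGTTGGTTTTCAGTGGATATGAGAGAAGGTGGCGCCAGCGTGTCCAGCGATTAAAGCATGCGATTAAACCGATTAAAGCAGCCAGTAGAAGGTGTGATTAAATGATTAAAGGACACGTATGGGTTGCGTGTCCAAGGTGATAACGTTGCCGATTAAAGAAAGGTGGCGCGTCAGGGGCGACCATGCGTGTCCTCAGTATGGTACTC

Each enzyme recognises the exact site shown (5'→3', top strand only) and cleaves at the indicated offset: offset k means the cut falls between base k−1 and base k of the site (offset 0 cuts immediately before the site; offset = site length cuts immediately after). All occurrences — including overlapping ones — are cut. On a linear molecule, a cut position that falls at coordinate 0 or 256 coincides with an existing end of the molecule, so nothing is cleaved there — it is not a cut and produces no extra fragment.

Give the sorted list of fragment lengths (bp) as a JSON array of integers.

[1,3,4,8,8,9,9,9,11,12,12,12,13,13,13,15,16,20,21,22,25]

Per-enzyme occurrences:
  RvuIX (GATTAAA, off=5): starts [24, 98, 111, 120, 145, 153, 200] → cuts [29, 103, 116, 125, 150, 158, 205]
  UxaX (TCAG, off=1): starts [31, 43, 59, 220, 242] → cuts [32, 44, 60, 221, 243]
  CdoV (GCGTGTCC, off=8): starts [1, 10, 87, 175, 234] → cuts [9, 18, 95, 183, 242]
  QalIX (AAGGTG, off=0): starts [75, 138, 183, 209] → cuts [75, 138, 183, 209]
  KluI (GAGGGGTT, off=2): no sites

Pooled cuts: [9, 18, 29, 32, 44, 60, 75, 95, 103, 116, 125, 138, 150, 158, 183, 205, 209, 221, 242, 243]

Fragment lengths:
  [0,9): 9 bp
  [9,18): 9 bp
  [18,29): 11 bp
  [29,32): 3 bp
  [32,44): 12 bp
  [44,60): 16 bp
  [60,75): 15 bp
  [75,95): 20 bp
  [95,103): 8 bp
  [103,116): 13 bp
  [116,125): 9 bp
  [125,138): 13 bp
  [138,150): 12 bp
  [150,158): 8 bp
  [158,183): 25 bp
  [183,205): 22 bp
  [205,209): 4 bp
  [209,221): 12 bp
  [221,242): 21 bp
  [242,243): 1 bp
  [243,256): 13 bp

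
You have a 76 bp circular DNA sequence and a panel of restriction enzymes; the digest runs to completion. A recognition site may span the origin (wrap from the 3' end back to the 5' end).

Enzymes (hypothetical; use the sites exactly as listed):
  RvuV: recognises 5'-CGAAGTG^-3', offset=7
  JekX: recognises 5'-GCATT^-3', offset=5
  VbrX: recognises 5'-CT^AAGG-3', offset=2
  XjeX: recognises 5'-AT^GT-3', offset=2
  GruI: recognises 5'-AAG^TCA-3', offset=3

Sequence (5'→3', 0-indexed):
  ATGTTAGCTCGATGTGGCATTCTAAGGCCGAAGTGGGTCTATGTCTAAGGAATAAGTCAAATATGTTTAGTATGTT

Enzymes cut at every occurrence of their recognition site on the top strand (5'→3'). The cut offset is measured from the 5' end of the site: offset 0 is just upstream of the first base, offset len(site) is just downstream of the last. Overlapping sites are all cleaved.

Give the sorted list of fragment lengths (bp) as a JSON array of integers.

[2,4,5,7,8,8,9,10,11,12]

Scan for sites:
  RvuV (CGAAGTG, off=7): starts [28] → cuts [35]
  JekX (GCATT, off=5): starts [16] → cuts [21]
  VbrX (CTAAGG, off=2): starts [21, 44] → cuts [23, 46]
  XjeX (ATGT, off=2): starts [0, 11, 40, 62, 71] → cuts [2, 13, 42, 64, 73]
  GruI (AAGTCA, off=3): starts [53] → cuts [56]

All cut coordinates (distinct, sorted): [2, 13, 21, 23, 35, 42, 46, 56, 64, 73]

Fragments:
  2→13: 11 bp
  13→21: 8 bp
  21→23: 2 bp
  23→35: 12 bp
  35→42: 7 bp
  42→46: 4 bp
  46→56: 10 bp
  56→64: 8 bp
  64→73: 9 bp
  73→2 (wrap): 76-73+2 = 5 bp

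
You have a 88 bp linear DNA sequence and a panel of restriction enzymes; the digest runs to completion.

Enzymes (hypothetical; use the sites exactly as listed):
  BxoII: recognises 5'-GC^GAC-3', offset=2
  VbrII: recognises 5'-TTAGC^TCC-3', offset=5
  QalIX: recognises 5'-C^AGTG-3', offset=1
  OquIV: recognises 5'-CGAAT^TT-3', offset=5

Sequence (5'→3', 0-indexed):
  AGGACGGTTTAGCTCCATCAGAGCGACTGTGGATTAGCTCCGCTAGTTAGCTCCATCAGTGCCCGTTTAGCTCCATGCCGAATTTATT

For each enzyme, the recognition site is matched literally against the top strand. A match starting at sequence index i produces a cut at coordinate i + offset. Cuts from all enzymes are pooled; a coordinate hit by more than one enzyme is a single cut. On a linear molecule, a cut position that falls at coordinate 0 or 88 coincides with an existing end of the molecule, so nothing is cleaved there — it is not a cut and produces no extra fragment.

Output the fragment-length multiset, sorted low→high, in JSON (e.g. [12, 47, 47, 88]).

Scan for sites:
  BxoII (GCGAC, off=2): starts [22] → cuts [24]
  VbrII (TTAGCTCC, off=5): starts [8, 33, 46, 66] → cuts [13, 38, 51, 71]
  QalIX (CAGTG, off=1): starts [56] → cuts [57]
  OquIV (CGAATTT, off=5): starts [78] → cuts [83]

Pooled cuts: [13, 24, 38, 51, 57, 71, 83]

Fragment lengths:
  [0,13): 13 bp
  [13,24): 11 bp
  [24,38): 14 bp
  [38,51): 13 bp
  [51,57): 6 bp
  [57,71): 14 bp
  [71,83): 12 bp
  [83,88): 5 bp

[5,6,11,12,13,13,14,14]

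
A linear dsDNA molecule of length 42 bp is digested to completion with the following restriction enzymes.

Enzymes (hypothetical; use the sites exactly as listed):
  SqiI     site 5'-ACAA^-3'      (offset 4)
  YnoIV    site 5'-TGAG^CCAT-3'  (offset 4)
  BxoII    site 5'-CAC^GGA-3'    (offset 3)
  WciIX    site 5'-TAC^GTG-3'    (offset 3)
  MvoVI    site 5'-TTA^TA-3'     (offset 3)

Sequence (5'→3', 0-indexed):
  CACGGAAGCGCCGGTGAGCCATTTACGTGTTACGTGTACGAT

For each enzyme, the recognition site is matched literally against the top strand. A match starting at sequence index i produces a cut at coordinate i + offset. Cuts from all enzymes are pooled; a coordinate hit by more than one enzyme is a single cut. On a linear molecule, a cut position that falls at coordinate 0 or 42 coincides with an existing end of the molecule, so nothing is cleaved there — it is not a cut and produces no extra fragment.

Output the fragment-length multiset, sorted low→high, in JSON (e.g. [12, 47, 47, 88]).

[3,7,8,9,15]

Scan for sites:
  SqiI (ACAA, off=4): no sites
  YnoIV TGAGCCAT/4: at [14] ⇒ [18]
  BxoII CACGGA/3: at [0] ⇒ [3]
  WciIX TACGTG/3: at [23, 30] ⇒ [26, 33]
  MvoVI (TTATA, off=3): no sites

Pooled cuts: [3, 18, 26, 33]

Fragments:
  [0,3): 3 bp
  [3,18): 15 bp
  [18,26): 8 bp
  [26,33): 7 bp
  [33,42): 9 bp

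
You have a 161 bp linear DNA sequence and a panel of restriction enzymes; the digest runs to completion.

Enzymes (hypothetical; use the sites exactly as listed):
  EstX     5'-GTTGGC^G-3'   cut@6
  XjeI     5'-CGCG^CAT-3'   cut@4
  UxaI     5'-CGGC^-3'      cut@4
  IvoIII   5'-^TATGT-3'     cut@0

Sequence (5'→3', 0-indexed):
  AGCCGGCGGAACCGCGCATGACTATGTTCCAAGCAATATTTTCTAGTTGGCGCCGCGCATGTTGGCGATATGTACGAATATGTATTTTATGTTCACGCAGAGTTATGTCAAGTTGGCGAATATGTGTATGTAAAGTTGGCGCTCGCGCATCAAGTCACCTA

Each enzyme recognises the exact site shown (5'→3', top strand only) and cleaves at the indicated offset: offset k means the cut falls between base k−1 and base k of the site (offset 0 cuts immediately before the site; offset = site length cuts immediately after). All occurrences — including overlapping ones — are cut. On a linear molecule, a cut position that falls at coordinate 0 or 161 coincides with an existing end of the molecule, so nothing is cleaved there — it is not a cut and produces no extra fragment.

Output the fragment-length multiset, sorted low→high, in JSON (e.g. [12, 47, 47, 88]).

Scan for sites:
  EstX (GTTGGCG, off=6): starts [45, 60, 111, 134] → cuts [51, 66, 117, 140]
  XjeI (CGCGCAT, off=4): starts [12, 53, 143] → cuts [16, 57, 147]
  UxaI (CGGC, off=4): starts [3] → cuts [7]
  IvoIII (TATGT, off=0): starts [22, 68, 78, 87, 103, 120, 126] → cuts [22, 68, 78, 87, 103, 120, 126]

Pooled cuts: [7, 16, 22, 51, 57, 66, 68, 78, 87, 103, 117, 120, 126, 140, 147]

Fragments:
  [0,7): 7 bp
  [7,16): 9 bp
  [16,22): 6 bp
  [22,51): 29 bp
  [51,57): 6 bp
  [57,66): 9 bp
  [66,68): 2 bp
  [68,78): 10 bp
  [78,87): 9 bp
  [87,103): 16 bp
  [103,117): 14 bp
  [117,120): 3 bp
  [120,126): 6 bp
  [126,140): 14 bp
  [140,147): 7 bp
  [147,161): 14 bp

[2,3,6,6,6,7,7,9,9,9,10,14,14,14,16,29]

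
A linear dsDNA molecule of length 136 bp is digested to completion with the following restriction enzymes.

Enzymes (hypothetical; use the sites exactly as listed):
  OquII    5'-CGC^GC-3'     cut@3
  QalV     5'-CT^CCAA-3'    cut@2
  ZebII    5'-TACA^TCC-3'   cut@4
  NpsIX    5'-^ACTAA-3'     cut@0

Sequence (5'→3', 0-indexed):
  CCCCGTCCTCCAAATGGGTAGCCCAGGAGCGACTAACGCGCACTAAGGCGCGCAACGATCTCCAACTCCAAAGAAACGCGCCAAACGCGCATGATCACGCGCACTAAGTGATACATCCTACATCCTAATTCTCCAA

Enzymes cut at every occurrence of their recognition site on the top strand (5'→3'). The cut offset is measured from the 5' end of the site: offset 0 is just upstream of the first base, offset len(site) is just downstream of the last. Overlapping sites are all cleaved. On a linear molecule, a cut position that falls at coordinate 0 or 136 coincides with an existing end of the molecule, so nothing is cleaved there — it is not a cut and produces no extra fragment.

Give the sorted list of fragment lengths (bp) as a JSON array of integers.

[2,2,4,6,7,8,9,9,10,10,10,12,12,13,22]

Per-enzyme occurrences:
  OquII CGCGC/3: at [36, 48, 76, 85, 97] ⇒ [39, 51, 79, 88, 100]
  QalV CTCCAA/2: at [7, 59, 65, 130] ⇒ [9, 61, 67, 132]
  ZebII TACATCC/4: at [111, 118] ⇒ [115, 122]
  NpsIX ACTAA/0: at [31, 41, 102] ⇒ [31, 41, 102]

All cut coordinates (distinct, sorted): [9, 31, 39, 41, 51, 61, 67, 79, 88, 100, 102, 115, 122, 132]

Fragments:
  [0,9): 9 bp
  [9,31): 22 bp
  [31,39): 8 bp
  [39,41): 2 bp
  [41,51): 10 bp
  [51,61): 10 bp
  [61,67): 6 bp
  [67,79): 12 bp
  [79,88): 9 bp
  [88,100): 12 bp
  [100,102): 2 bp
  [102,115): 13 bp
  [115,122): 7 bp
  [122,132): 10 bp
  [132,136): 4 bp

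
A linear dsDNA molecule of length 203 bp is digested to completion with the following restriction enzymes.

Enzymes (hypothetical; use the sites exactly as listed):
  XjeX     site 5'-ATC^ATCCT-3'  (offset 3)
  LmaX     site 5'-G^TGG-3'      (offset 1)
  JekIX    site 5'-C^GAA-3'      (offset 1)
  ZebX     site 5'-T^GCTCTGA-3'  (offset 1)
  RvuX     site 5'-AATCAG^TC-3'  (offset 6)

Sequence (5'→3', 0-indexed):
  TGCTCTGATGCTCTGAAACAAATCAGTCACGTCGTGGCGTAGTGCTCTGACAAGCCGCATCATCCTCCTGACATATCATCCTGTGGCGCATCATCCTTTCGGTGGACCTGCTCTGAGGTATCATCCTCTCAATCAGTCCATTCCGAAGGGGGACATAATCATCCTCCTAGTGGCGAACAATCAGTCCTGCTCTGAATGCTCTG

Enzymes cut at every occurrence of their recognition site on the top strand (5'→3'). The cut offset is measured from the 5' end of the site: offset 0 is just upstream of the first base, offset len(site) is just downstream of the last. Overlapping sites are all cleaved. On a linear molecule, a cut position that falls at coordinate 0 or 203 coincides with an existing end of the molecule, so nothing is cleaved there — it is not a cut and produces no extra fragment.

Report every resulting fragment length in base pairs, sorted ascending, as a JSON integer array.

[1,4,4,6,7,8,8,8,9,9,10,10,10,13,14,15,16,16,17,18]

Scan for sites:
  XjeX ATCATCCT/3: at [58, 74, 89, 119, 157] ⇒ [61, 77, 92, 122, 160]
  LmaX GTGG/1: at [33, 82, 101, 169] ⇒ [34, 83, 102, 170]
  JekIX CGAA/1: at [143, 173] ⇒ [144, 174]
  ZebX TGCTCTGA/1: at [0, 8, 42, 108, 187] ⇒ [1, 9, 43, 109, 188]
  RvuX AATCAGTC/6: at [20, 130, 178] ⇒ [26, 136, 184]

All cut coordinates (distinct, sorted): [1, 9, 26, 34, 43, 61, 77, 83, 92, 102, 109, 122, 136, 144, 160, 170, 174, 184, 188]

Fragment lengths:
  [0,1): 1 bp
  [1,9): 8 bp
  [9,26): 17 bp
  [26,34): 8 bp
  [34,43): 9 bp
  [43,61): 18 bp
  [61,77): 16 bp
  [77,83): 6 bp
  [83,92): 9 bp
  [92,102): 10 bp
  [102,109): 7 bp
  [109,122): 13 bp
  [122,136): 14 bp
  [136,144): 8 bp
  [144,160): 16 bp
  [160,170): 10 bp
  [170,174): 4 bp
  [174,184): 10 bp
  [184,188): 4 bp
  [188,203): 15 bp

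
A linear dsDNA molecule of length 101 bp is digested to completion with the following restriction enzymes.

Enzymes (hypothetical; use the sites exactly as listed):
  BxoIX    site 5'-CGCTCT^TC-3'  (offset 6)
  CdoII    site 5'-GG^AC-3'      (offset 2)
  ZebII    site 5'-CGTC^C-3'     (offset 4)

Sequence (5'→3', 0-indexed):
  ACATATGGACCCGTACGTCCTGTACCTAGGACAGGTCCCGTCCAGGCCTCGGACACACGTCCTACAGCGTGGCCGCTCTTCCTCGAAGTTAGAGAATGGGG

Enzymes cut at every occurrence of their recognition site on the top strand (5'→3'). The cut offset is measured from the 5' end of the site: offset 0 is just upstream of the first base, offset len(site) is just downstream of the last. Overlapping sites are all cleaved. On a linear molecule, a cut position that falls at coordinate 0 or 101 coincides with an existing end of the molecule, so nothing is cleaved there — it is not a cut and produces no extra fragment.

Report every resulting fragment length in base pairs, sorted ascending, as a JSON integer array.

[8,9,10,11,11,12,18,22]

Per-enzyme occurrences:
  BxoIX (CGCTCTTC, off=6): starts [73] → cuts [79]
  CdoII (GGAC, off=2): starts [6, 28, 50] → cuts [8, 30, 52]
  ZebII (CGTCC, off=4): starts [15, 38, 57] → cuts [19, 42, 61]

Pooled cuts: [8, 19, 30, 42, 52, 61, 79]

Fragments:
  [0,8): 8 bp
  [8,19): 11 bp
  [19,30): 11 bp
  [30,42): 12 bp
  [42,52): 10 bp
  [52,61): 9 bp
  [61,79): 18 bp
  [79,101): 22 bp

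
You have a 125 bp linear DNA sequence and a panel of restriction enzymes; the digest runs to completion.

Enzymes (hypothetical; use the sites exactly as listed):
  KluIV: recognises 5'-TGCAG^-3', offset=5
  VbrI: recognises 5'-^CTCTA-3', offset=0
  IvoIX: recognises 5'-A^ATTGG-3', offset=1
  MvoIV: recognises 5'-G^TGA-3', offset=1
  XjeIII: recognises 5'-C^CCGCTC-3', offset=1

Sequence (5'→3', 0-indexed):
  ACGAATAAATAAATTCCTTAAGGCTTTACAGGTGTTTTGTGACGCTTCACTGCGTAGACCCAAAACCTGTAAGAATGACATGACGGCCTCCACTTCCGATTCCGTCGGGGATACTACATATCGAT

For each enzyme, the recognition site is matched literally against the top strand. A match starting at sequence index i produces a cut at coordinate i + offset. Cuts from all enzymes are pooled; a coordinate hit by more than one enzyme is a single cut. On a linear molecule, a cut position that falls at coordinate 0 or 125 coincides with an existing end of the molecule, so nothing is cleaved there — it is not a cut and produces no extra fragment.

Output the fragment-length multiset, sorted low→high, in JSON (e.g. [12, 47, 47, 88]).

[39,86]

Scan for sites:
  KluIV (TGCAG, off=5): no sites
  VbrI (CTCTA, off=0): no sites
  IvoIX (AATTGG, off=1): no sites
  MvoIV GTGA/1: at [38] ⇒ [39]
  XjeIII (CCCGCTC, off=1): no sites

Pooled cuts: [39]

Fragments:
  [0,39): 39 bp
  [39,125): 86 bp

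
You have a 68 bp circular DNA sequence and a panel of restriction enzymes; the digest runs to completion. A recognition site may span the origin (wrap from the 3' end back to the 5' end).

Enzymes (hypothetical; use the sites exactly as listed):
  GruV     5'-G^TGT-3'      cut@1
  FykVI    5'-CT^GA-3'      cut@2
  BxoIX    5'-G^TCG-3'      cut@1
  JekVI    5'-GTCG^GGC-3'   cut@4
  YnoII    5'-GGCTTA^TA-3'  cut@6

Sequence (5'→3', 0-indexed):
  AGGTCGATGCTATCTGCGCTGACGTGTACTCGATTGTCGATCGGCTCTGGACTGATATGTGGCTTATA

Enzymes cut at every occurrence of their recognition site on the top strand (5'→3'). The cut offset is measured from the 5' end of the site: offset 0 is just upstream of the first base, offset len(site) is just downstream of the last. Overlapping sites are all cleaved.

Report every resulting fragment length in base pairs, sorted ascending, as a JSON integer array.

[4,5,12,13,17,17]

Per-enzyme occurrences:
  GruV (GTGT, off=1): starts [23] → cuts [24]
  FykVI (CTGA, off=2): starts [18, 51] → cuts [20, 53]
  BxoIX (GTCG, off=1): starts [2, 35] → cuts [3, 36]
  JekVI (GTCGGGC, off=4): no sites
  YnoII (GGCTTATA, off=6): starts [60] → cuts [66]

All cut coordinates (distinct, sorted): [3, 20, 24, 36, 53, 66]

Fragment lengths:
  3→20: 17 bp
  20→24: 4 bp
  24→36: 12 bp
  36→53: 17 bp
  53→66: 13 bp
  66→3 (wrap): 68-66+3 = 5 bp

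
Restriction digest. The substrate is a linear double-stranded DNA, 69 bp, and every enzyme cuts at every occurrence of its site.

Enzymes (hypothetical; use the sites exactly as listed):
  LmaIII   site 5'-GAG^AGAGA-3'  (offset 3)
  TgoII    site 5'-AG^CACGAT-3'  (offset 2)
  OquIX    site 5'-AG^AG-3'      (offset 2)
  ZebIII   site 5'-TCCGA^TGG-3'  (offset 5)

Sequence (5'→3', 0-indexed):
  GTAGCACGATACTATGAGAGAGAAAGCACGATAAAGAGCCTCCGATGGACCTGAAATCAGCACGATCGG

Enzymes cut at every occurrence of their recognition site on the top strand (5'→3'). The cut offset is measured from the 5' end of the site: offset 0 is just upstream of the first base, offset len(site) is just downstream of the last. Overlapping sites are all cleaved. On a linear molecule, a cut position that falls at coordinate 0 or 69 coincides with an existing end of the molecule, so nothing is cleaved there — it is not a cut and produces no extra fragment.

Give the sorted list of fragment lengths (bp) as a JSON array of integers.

Scan for sites:
  LmaIII GAGAGAGA/3: at [15] ⇒ [18]
  TgoII AGCACGAT/2: at [2, 24, 58] ⇒ [4, 26, 60]
  OquIX AGAG/2: at [16, 18, 34] ⇒ [18, 20, 36]
  ZebIII TCCGATGG/5: at [40] ⇒ [45]

All cut coordinates (distinct, sorted): [4, 18, 20, 26, 36, 45, 60]

Fragments:
  [0,4): 4 bp
  [4,18): 14 bp
  [18,20): 2 bp
  [20,26): 6 bp
  [26,36): 10 bp
  [36,45): 9 bp
  [45,60): 15 bp
  [60,69): 9 bp

[2,4,6,9,9,10,14,15]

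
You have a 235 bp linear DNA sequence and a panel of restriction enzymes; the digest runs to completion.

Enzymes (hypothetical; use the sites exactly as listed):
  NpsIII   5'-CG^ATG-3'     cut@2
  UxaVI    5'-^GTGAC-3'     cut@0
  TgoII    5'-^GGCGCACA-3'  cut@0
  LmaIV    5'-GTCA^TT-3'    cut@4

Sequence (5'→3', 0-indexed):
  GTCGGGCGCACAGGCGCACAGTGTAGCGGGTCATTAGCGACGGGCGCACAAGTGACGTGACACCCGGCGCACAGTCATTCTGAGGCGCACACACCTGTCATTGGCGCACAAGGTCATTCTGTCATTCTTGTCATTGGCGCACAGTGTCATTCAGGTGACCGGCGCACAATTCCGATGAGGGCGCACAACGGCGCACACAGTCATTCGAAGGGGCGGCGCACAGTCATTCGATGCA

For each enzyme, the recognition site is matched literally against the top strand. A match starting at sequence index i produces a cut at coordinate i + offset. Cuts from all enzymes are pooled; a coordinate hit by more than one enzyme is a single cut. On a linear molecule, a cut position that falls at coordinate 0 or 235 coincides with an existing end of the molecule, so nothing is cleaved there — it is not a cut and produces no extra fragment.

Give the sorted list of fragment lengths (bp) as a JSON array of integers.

Per-enzyme occurrences:
  NpsIII CGATG/2: at [172, 228] ⇒ [174, 230]
  UxaVI GTGAC/0: at [51, 56, 154] ⇒ [51, 56, 154]
  TgoII GGCGCACA/0: at [4, 12, 42, 65, 83, 102, 135, 160, 179, 189, 214] ⇒ [4, 12, 42, 65, 83, 102, 135, 160, 179, 189, 214]
  LmaIV GTCATT/4: at [29, 73, 96, 112, 120, 129, 145, 199, 222] ⇒ [33, 77, 100, 116, 124, 133, 149, 203, 226]

Pooled cuts: [4, 12, 33, 42, 51, 56, 65, 77, 83, 100, 102, 116, 124, 133, 135, 149, 154, 160, 174, 179, 189, 203, 214, 226, 230]

Fragment lengths:
  [0,4): 4 bp
  [4,12): 8 bp
  [12,33): 21 bp
  [33,42): 9 bp
  [42,51): 9 bp
  [51,56): 5 bp
  [56,65): 9 bp
  [65,77): 12 bp
  [77,83): 6 bp
  [83,100): 17 bp
  [100,102): 2 bp
  [102,116): 14 bp
  [116,124): 8 bp
  [124,133): 9 bp
  [133,135): 2 bp
  [135,149): 14 bp
  [149,154): 5 bp
  [154,160): 6 bp
  [160,174): 14 bp
  [174,179): 5 bp
  [179,189): 10 bp
  [189,203): 14 bp
  [203,214): 11 bp
  [214,226): 12 bp
  [226,230): 4 bp
  [230,235): 5 bp

[2,2,4,4,5,5,5,5,6,6,8,8,9,9,9,9,10,11,12,12,14,14,14,14,17,21]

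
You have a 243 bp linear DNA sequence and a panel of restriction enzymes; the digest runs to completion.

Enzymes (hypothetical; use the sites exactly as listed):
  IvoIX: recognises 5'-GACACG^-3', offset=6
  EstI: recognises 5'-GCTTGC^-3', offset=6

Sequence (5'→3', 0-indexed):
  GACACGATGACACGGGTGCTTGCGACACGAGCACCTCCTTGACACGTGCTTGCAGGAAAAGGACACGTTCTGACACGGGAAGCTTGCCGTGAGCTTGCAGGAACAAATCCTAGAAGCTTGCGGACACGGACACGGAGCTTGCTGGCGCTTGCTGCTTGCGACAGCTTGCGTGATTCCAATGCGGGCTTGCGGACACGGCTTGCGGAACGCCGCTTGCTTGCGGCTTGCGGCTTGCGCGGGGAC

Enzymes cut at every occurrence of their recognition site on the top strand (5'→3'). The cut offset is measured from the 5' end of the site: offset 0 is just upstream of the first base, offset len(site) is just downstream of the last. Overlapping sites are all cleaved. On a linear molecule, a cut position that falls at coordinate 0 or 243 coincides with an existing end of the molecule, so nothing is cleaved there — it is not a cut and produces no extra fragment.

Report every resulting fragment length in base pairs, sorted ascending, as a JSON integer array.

[4,6,6,6,6,7,7,7,7,7,7,8,8,8,9,10,10,10,10,11,14,14,17,21,23]

Scan for sites:
  IvoIX GACACG/6: at [0, 8, 23, 40, 61, 71, 122, 128, 191] ⇒ [6, 14, 29, 46, 67, 77, 128, 134, 197]
  EstI GCTTGC/6: at [17, 47, 81, 92, 115, 136, 146, 153, 163, 184, 197, 211, 215, 222, 229] ⇒ [23, 53, 87, 98, 121, 142, 152, 159, 169, 190, 203, 217, 221, 228, 235]

Pooled cuts: [6, 14, 23, 29, 46, 53, 67, 77, 87, 98, 121, 128, 134, 142, 152, 159, 169, 190, 197, 203, 217, 221, 228, 235]

Fragment lengths:
  [0,6): 6 bp
  [6,14): 8 bp
  [14,23): 9 bp
  [23,29): 6 bp
  [29,46): 17 bp
  [46,53): 7 bp
  [53,67): 14 bp
  [67,77): 10 bp
  [77,87): 10 bp
  [87,98): 11 bp
  [98,121): 23 bp
  [121,128): 7 bp
  [128,134): 6 bp
  [134,142): 8 bp
  [142,152): 10 bp
  [152,159): 7 bp
  [159,169): 10 bp
  [169,190): 21 bp
  [190,197): 7 bp
  [197,203): 6 bp
  [203,217): 14 bp
  [217,221): 4 bp
  [221,228): 7 bp
  [228,235): 7 bp
  [235,243): 8 bp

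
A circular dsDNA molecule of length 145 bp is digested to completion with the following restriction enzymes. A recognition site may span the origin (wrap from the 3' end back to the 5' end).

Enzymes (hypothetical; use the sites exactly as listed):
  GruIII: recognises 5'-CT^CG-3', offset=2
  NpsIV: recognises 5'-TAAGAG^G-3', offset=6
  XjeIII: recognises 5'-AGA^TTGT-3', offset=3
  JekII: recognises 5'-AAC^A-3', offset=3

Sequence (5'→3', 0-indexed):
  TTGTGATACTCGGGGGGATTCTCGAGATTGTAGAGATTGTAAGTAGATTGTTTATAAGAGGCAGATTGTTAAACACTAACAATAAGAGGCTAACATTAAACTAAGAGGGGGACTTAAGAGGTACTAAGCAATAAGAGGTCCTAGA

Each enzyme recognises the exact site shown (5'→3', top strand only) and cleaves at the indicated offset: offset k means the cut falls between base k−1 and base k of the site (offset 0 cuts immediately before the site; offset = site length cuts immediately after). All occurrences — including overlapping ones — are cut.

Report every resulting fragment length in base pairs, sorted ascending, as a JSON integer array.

[5,5,6,6,8,8,9,9,10,11,12,13,13,13,17]

Per-enzyme occurrences:
  GruIII CTCG/2: at [8, 20] ⇒ [10, 22]
  NpsIV TAAGAGG/6: at [54, 82, 101, 114, 131] ⇒ [60, 88, 107, 120, 137]
  XjeIII AGATTGT/3: at [24, 33, 44, 62, 142] ⇒ [0, 27, 36, 47, 65]
  JekII AACA/3: at [71, 77, 91] ⇒ [74, 80, 94]

All cut coordinates (distinct, sorted): [0, 10, 22, 27, 36, 47, 60, 65, 74, 80, 88, 94, 107, 120, 137]

Fragments:
  0→10: 10 bp
  10→22: 12 bp
  22→27: 5 bp
  27→36: 9 bp
  36→47: 11 bp
  47→60: 13 bp
  60→65: 5 bp
  65→74: 9 bp
  74→80: 6 bp
  80→88: 8 bp
  88→94: 6 bp
  94→107: 13 bp
  107→120: 13 bp
  120→137: 17 bp
  137→0 (wrap): 145-137+0 = 8 bp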